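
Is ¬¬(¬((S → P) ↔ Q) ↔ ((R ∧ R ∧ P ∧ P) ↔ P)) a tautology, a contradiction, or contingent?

contingent

  P   |   Q   |   R   |   S   || (S → P) | ((S → P) ↔ Q) | ¬((S → P) ↔ Q) | (R ∧ R ∧ P ∧ P) | ((R ∧ R ∧ P ∧ P) ↔ P) |   φ  
 True |  True |  True |  True ||   True  |      True     |     False      |       True      |          True         | False
 True |  True |  True | False ||   True  |      True     |     False      |       True      |          True         | False
 True |  True | False |  True ||   True  |      True     |     False      |      False      |         False         |  True
 True |  True | False | False ||   True  |      True     |     False      |      False      |         False         |  True
 True | False |  True |  True ||   True  |     False     |      True      |       True      |          True         |  True
 True | False |  True | False ||   True  |     False     |      True      |       True      |          True         |  True
 True | False | False |  True ||   True  |     False     |      True      |      False      |         False         | False
 True | False | False | False ||   True  |     False     |      True      |      False      |         False         | False
False |  True |  True |  True ||  False  |     False     |      True      |      False      |          True         |  True
False |  True |  True | False ||   True  |      True     |     False      |      False      |          True         | False
False |  True | False |  True ||  False  |     False     |      True      |      False      |          True         |  True
False |  True | False | False ||   True  |      True     |     False      |      False      |          True         | False
False | False |  True |  True ||  False  |      True     |     False      |      False      |          True         | False
False | False |  True | False ||   True  |     False     |      True      |      False      |          True         |  True
False | False | False |  True ||  False  |      True     |     False      |      False      |          True         | False
False | False | False | False ||   True  |     False     |      True      |      False      |          True         |  True
8 of 16 rows are True, so the formula is contingent.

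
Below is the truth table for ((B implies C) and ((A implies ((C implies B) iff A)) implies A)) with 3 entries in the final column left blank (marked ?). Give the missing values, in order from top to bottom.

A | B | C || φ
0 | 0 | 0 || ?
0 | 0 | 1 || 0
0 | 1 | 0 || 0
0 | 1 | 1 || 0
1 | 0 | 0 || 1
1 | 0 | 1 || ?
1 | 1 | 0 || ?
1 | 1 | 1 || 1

0, 1, 0

Row A=0, B=0, C=0: (B implies C) = 1, ((A implies ((C implies B) iff A)) implies A) = 0, so the formula = 0.
Row A=1, B=0, C=1: (B implies C) = 1, ((A implies ((C implies B) iff A)) implies A) = 1, so the formula = 1.
Row A=1, B=1, C=0: (B implies C) = 0, ((A implies ((C implies B) iff A)) implies A) = 1, so the formula = 0.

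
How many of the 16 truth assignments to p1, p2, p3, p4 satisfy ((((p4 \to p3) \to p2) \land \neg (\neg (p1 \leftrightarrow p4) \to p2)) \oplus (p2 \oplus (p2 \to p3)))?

p1  p2  p3  p4  |  φ
T   T   T   T   |  F
T   T   T   F   |  F
T   T   F   T   |  T
T   T   F   F   |  T
T   F   T   T   |  T
T   F   T   F   |  T
T   F   F   T   |  T
T   F   F   F   |  T
F   T   T   T   |  F
F   T   T   F   |  F
F   T   F   T   |  T
F   T   F   F   |  T
F   F   T   T   |  T
F   F   T   F   |  T
F   F   F   T   |  F
F   F   F   F   |  T
The formula is true on 11 of the 16 rows.

11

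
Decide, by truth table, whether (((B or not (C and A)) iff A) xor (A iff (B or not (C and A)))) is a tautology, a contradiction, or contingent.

A  B  C  |  φ
0  0  0  |  0
0  0  1  |  0
0  1  0  |  0
0  1  1  |  0
1  0  0  |  0
1  0  1  |  0
1  1  0  |  0
1  1  1  |  0
Every row is 0, so the formula is a contradiction.

contradiction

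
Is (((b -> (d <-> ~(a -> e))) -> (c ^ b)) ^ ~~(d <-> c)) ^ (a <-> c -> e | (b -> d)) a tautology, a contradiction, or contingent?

contingent

a  b  c  d  e  |  φ
F  F  F  F  F  |  T
F  F  F  F  T  |  T
F  F  F  T  F  |  F
F  F  F  T  T  |  F
F  F  T  F  F  |  T
F  F  T  F  T  |  T
F  F  T  T  F  |  F
F  F  T  T  T  |  F
F  T  F  F  F  |  F
F  T  F  F  T  |  F
F  T  F  T  F  |  T
F  T  F  T  T  |  T
F  T  T  F  F  |  T
F  T  T  F  T  |  F
F  T  T  T  F  |  F
F  T  T  T  T  |  F
T  F  F  F  F  |  F
T  F  F  F  T  |  F
T  F  F  T  F  |  T
T  F  F  T  T  |  T
T  F  T  F  F  |  F
T  F  T  F  T  |  F
T  F  T  T  F  |  T
T  F  T  T  T  |  T
T  T  F  F  F  |  T
T  T  F  F  T  |  T
T  T  F  T  F  |  F
T  T  F  T  T  |  F
T  T  T  F  F  |  T
T  T  T  F  T  |  T
T  T  T  T  F  |  F
T  T  T  T  T  |  T
16 of 32 rows are T, so the formula is contingent.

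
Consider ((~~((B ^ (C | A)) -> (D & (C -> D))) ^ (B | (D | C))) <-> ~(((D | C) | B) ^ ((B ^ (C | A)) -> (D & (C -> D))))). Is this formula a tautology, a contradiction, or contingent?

A  B  C  D     (C | A)  (B ^ (C | A))  (C -> D)  (D & (C -> D))  (D | C)  (B | (D | C))  ((D | C) | B)  φ
1  1  1  1        1           0           1            1            1           1              1        0
1  1  1  0        1           0           0            0            1           1              1        0
1  1  0  1        1           0           1            1            1           1              1        0
1  1  0  0        1           0           1            0            0           1              1        0
1  0  1  1        1           1           1            1            1           1              1        0
1  0  1  0        1           1           0            0            1           1              1        0
1  0  0  1        1           1           1            1            1           1              1        0
1  0  0  0        1           1           1            0            0           0              0        0
0  1  1  1        1           0           1            1            1           1              1        0
0  1  1  0        1           0           0            0            1           1              1        0
0  1  0  1        0           1           1            1            1           1              1        0
0  1  0  0        0           1           1            0            0           1              1        0
0  0  1  1        1           1           1            1            1           1              1        0
0  0  1  0        1           1           0            0            1           1              1        0
0  0  0  1        0           0           1            1            1           1              1        0
0  0  0  0        0           0           1            0            0           0              0        0
Every row is 0, so the formula is a contradiction.

contradiction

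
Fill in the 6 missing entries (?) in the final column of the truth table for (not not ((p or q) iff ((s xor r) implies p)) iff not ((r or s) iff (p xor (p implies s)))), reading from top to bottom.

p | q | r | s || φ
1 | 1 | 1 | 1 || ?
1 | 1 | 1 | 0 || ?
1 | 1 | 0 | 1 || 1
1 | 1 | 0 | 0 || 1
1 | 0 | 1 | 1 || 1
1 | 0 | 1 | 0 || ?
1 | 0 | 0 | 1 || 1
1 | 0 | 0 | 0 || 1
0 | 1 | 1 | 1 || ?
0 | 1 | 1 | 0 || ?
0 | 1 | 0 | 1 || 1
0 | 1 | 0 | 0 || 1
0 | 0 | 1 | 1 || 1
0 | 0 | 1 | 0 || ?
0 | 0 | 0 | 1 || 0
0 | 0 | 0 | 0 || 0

1, 0, 0, 0, 1, 0

Row p=1, q=1, r=1, s=1: not not ((p or q) iff ((s xor r) implies p)) = 1, not ((r or s) iff (p xor (p implies s))) = 1, so the formula = 1.
Row p=1, q=1, r=1, s=0: not not ((p or q) iff ((s xor r) implies p)) = 1, not ((r or s) iff (p xor (p implies s))) = 0, so the formula = 0.
Row p=1, q=0, r=1, s=0: not not ((p or q) iff ((s xor r) implies p)) = 1, not ((r or s) iff (p xor (p implies s))) = 0, so the formula = 0.
Row p=0, q=1, r=1, s=1: not not ((p or q) iff ((s xor r) implies p)) = 1, not ((r or s) iff (p xor (p implies s))) = 0, so the formula = 0.
Row p=0, q=1, r=1, s=0: not not ((p or q) iff ((s xor r) implies p)) = 0, not ((r or s) iff (p xor (p implies s))) = 0, so the formula = 1.
Row p=0, q=0, r=1, s=0: not not ((p or q) iff ((s xor r) implies p)) = 1, not ((r or s) iff (p xor (p implies s))) = 0, so the formula = 0.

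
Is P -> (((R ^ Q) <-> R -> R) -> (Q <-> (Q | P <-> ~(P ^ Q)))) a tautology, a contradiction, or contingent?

P | Q | R || φ
T | T | T || T
T | T | F || T
T | F | T || T
T | F | F || T
F | T | T || T
F | T | F || T
F | F | T || T
F | F | F || T
Every row is T, so the formula is a tautology.

tautology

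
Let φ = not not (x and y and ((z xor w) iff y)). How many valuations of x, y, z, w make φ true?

x | y | z | w || φ
T | T | T | T || F
T | T | T | F || T
T | T | F | T || T
T | T | F | F || F
T | F | T | T || F
T | F | T | F || F
T | F | F | T || F
T | F | F | F || F
F | T | T | T || F
F | T | T | F || F
F | T | F | T || F
F | T | F | F || F
F | F | T | T || F
F | F | T | F || F
F | F | F | T || F
F | F | F | F || F
The formula is true on 2 of the 16 rows.

2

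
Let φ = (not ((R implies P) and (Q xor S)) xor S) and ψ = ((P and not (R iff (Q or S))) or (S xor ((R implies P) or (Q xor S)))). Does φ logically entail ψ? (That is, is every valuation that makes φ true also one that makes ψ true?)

no

P | Q | R | S || φ | ψ
T | T | T | T || F | F
T | T | T | F || F | T
T | T | F | T || F | T
T | T | F | F || F | T
T | F | T | T || T | F
T | F | T | F || T | T
T | F | F | T || T | T
T | F | F | F || T | T
F | T | T | T || F | T
F | T | T | F || T | T
F | T | F | T || F | F
F | T | F | F || F | T
F | F | T | T || F | F
F | F | T | F || T | F
F | F | F | T || T | F
F | F | F | F || T | T
At P=T, Q=F, R=T, S=T we have φ true but ψ false, so φ does not entail ψ.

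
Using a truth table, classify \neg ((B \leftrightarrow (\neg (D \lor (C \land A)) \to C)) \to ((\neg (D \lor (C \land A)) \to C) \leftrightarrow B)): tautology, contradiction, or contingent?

A  B  C  D  |  (C \land A)  (D \lor (C \land A))  \neg (D \lor (C \land A))  φ
1  1  1  1  |       1                1                        0              0
1  1  1  0  |       1                1                        0              0
1  1  0  1  |       0                1                        0              0
1  1  0  0  |       0                0                        1              0
1  0  1  1  |       1                1                        0              0
1  0  1  0  |       1                1                        0              0
1  0  0  1  |       0                1                        0              0
1  0  0  0  |       0                0                        1              0
0  1  1  1  |       0                1                        0              0
0  1  1  0  |       0                0                        1              0
0  1  0  1  |       0                1                        0              0
0  1  0  0  |       0                0                        1              0
0  0  1  1  |       0                1                        0              0
0  0  1  0  |       0                0                        1              0
0  0  0  1  |       0                1                        0              0
0  0  0  0  |       0                0                        1              0
Every row is 0, so the formula is a contradiction.

contradiction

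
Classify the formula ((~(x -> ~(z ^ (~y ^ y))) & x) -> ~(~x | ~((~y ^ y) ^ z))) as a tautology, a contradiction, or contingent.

tautology

x | y | z || φ
T | T | T || T
T | T | F || T
T | F | T || T
T | F | F || T
F | T | T || T
F | T | F || T
F | F | T || T
F | F | F || T
Every row is T, so the formula is a tautology.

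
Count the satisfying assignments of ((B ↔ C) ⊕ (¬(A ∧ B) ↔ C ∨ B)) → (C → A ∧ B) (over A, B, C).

6

A | B | C | (B ↔ C) | (A ∧ B) | ¬(A ∧ B) | (C ∨ B) | (¬(A ∧ B) ↔ (C ∨ B)) | (C → (A ∧ B)) | φ
- | - | - | ------- | ------- | -------- | ------- | -------------------- | ------------- | -
0 | 0 | 0 |    1    |    0    |    1     |    0    |          0           |       1       | 1
0 | 0 | 1 |    0    |    0    |    1     |    1    |          1           |       0       | 0
0 | 1 | 0 |    0    |    0    |    1     |    1    |          1           |       1       | 1
0 | 1 | 1 |    1    |    0    |    1     |    1    |          1           |       0       | 1
1 | 0 | 0 |    1    |    0    |    1     |    0    |          0           |       1       | 1
1 | 0 | 1 |    0    |    0    |    1     |    1    |          1           |       0       | 0
1 | 1 | 0 |    0    |    1    |    0     |    1    |          0           |       1       | 1
1 | 1 | 1 |    1    |    1    |    0     |    1    |          0           |       1       | 1
The formula is true on 6 of the 8 rows.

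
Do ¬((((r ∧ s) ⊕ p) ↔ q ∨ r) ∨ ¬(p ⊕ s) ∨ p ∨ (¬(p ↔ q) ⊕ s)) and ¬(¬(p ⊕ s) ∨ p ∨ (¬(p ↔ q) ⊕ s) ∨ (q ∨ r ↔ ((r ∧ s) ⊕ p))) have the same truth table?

equivalent

p | q | r | s || φ | ψ
T | T | T | T || F | F
T | T | T | F || F | F
T | T | F | T || F | F
T | T | F | F || F | F
T | F | T | T || F | F
T | F | T | F || F | F
T | F | F | T || F | F
T | F | F | F || F | F
F | T | T | T || F | F
F | T | T | F || F | F
F | T | F | T || T | T
F | T | F | F || F | F
F | F | T | T || F | F
F | F | T | F || F | F
F | F | F | T || F | F
F | F | F | F || F | F
The columns for φ and ψ agree on every row, so they are logically equivalent.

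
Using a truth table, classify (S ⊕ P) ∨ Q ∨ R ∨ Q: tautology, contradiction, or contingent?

  P   |   Q   |   R   |   S   | ((S ⊕ P) ∨ Q ∨ (R ∨ Q))
----- | ----- | ----- | ----- | -----------------------
False | False | False | False |          False         
False | False | False |  True |           True         
False | False |  True | False |           True         
False | False |  True |  True |           True         
False |  True | False | False |           True         
False |  True | False |  True |           True         
False |  True |  True | False |           True         
False |  True |  True |  True |           True         
 True | False | False | False |           True         
 True | False | False |  True |          False         
 True | False |  True | False |           True         
 True | False |  True |  True |           True         
 True |  True | False | False |           True         
 True |  True | False |  True |           True         
 True |  True |  True | False |           True         
 True |  True |  True |  True |           True         
14 of 16 rows are True, so the formula is contingent.

contingent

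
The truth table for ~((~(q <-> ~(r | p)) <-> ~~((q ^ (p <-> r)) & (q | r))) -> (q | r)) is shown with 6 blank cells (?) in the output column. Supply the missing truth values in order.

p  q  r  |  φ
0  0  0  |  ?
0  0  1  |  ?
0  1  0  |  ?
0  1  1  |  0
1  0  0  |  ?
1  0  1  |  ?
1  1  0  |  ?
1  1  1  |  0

Row p=0, q=0, r=0: (~(q <-> ~(r | p)) <-> ~~((q ^ (p <-> r)) & (q | r))) = 0, (q | r) = 0, ((~(q <-> ~(r | p)) <-> ~~((q ^ (p <-> r)) & (q | r))) -> (q | r)) = 1, so the formula = 0.
Row p=0, q=0, r=1: (~(q <-> ~(r | p)) <-> ~~((q ^ (p <-> r)) & (q | r))) = 1, (q | r) = 1, ((~(q <-> ~(r | p)) <-> ~~((q ^ (p <-> r)) & (q | r))) -> (q | r)) = 1, so the formula = 0.
Row p=0, q=1, r=0: (~(q <-> ~(r | p)) <-> ~~((q ^ (p <-> r)) & (q | r))) = 1, (q | r) = 1, ((~(q <-> ~(r | p)) <-> ~~((q ^ (p <-> r)) & (q | r))) -> (q | r)) = 1, so the formula = 0.
Row p=1, q=0, r=0: (~(q <-> ~(r | p)) <-> ~~((q ^ (p <-> r)) & (q | r))) = 1, (q | r) = 0, ((~(q <-> ~(r | p)) <-> ~~((q ^ (p <-> r)) & (q | r))) -> (q | r)) = 0, so the formula = 1.
Row p=1, q=0, r=1: (~(q <-> ~(r | p)) <-> ~~((q ^ (p <-> r)) & (q | r))) = 0, (q | r) = 1, ((~(q <-> ~(r | p)) <-> ~~((q ^ (p <-> r)) & (q | r))) -> (q | r)) = 1, so the formula = 0.
Row p=1, q=1, r=0: (~(q <-> ~(r | p)) <-> ~~((q ^ (p <-> r)) & (q | r))) = 1, (q | r) = 1, ((~(q <-> ~(r | p)) <-> ~~((q ^ (p <-> r)) & (q | r))) -> (q | r)) = 1, so the formula = 0.

0, 0, 0, 1, 0, 0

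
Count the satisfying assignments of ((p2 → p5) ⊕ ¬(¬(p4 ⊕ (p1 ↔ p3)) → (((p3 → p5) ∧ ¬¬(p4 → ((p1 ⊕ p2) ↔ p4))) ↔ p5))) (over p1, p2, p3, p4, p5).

23

p1  p2  p3  p4  p5  |  φ
0   0   0   0   0   |  1
0   0   0   0   1   |  1
0   0   0   1   0   |  1
0   0   0   1   1   |  0
0   0   1   0   0   |  1
0   0   1   0   1   |  1
0   0   1   1   0   |  1
0   0   1   1   1   |  1
0   1   0   0   0   |  0
0   1   0   0   1   |  1
0   1   0   1   0   |  1
0   1   0   1   1   |  1
0   1   1   0   0   |  0
0   1   1   0   1   |  1
0   1   1   1   0   |  0
0   1   1   1   1   |  1
1   0   0   0   0   |  0
1   0   0   0   1   |  1
1   0   0   1   0   |  1
1   0   0   1   1   |  1
1   0   1   0   0   |  1
1   0   1   0   1   |  1
1   0   1   1   0   |  1
1   0   1   1   1   |  1
1   1   0   0   0   |  1
1   1   0   0   1   |  1
1   1   0   1   0   |  0
1   1   0   1   1   |  1
1   1   1   0   0   |  0
1   1   1   0   1   |  1
1   1   1   1   0   |  0
1   1   1   1   1   |  0
The formula is true on 23 of the 32 rows.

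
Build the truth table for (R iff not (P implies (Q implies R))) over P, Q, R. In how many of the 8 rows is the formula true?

3

  P   |   Q   |   R   || (Q implies R) | (P implies (Q implies R)) |   φ  
 True |  True |  True ||      True     |            True           | False
 True |  True | False ||     False     |           False           | False
 True | False |  True ||      True     |            True           | False
 True | False | False ||      True     |            True           |  True
False |  True |  True ||      True     |            True           | False
False |  True | False ||     False     |            True           |  True
False | False |  True ||      True     |            True           | False
False | False | False ||      True     |            True           |  True
The formula is true on 3 of the 8 rows.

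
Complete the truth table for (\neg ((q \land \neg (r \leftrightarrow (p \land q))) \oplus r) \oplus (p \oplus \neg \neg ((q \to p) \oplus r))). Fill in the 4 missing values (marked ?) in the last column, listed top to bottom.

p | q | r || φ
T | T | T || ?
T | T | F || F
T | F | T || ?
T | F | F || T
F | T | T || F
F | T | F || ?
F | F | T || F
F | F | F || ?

Row p=T, q=T, r=T: \neg ((q \land \neg (r \leftrightarrow (p \land q))) \oplus r) = F, (p \oplus \neg \neg ((q \to p) \oplus r)) = T, so the formula = T.
Row p=T, q=F, r=T: \neg ((q \land \neg (r \leftrightarrow (p \land q))) \oplus r) = F, (p \oplus \neg \neg ((q \to p) \oplus r)) = T, so the formula = T.
Row p=F, q=T, r=F: \neg ((q \land \neg (r \leftrightarrow (p \land q))) \oplus r) = T, (p \oplus \neg \neg ((q \to p) \oplus r)) = F, so the formula = T.
Row p=F, q=F, r=F: \neg ((q \land \neg (r \leftrightarrow (p \land q))) \oplus r) = T, (p \oplus \neg \neg ((q \to p) \oplus r)) = T, so the formula = F.

T, T, T, F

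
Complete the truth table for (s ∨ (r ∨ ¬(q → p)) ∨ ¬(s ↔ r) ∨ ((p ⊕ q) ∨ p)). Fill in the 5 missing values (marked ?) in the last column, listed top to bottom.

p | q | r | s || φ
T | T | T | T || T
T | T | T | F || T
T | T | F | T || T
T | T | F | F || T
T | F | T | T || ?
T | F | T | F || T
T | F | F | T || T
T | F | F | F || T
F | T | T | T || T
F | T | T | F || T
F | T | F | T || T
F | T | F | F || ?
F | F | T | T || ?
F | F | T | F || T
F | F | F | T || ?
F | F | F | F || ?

T, T, T, T, F

Row p=T, q=F, r=T, s=T: (r ∨ ¬(q → p)) = T, ¬(s ↔ r) = F, ((p ⊕ q) ∨ p) = T, so the formula = T.
Row p=F, q=T, r=F, s=F: (r ∨ ¬(q → p)) = T, ¬(s ↔ r) = F, ((p ⊕ q) ∨ p) = T, so the formula = T.
Row p=F, q=F, r=T, s=T: (r ∨ ¬(q → p)) = T, ¬(s ↔ r) = F, ((p ⊕ q) ∨ p) = F, so the formula = T.
Row p=F, q=F, r=F, s=T: (r ∨ ¬(q → p)) = F, ¬(s ↔ r) = T, ((p ⊕ q) ∨ p) = F, so the formula = T.
Row p=F, q=F, r=F, s=F: (r ∨ ¬(q → p)) = F, ¬(s ↔ r) = F, ((p ⊕ q) ∨ p) = F, so the formula = F.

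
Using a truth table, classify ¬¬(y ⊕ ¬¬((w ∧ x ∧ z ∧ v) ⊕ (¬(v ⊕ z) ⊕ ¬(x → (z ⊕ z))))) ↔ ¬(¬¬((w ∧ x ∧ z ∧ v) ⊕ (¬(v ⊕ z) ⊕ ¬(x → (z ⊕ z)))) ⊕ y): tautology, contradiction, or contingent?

x | y | z | w | v | φ
- | - | - | - | - | -
T | T | T | T | T | F
T | T | T | T | F | F
T | T | T | F | T | F
T | T | T | F | F | F
T | T | F | T | T | F
T | T | F | T | F | F
T | T | F | F | T | F
T | T | F | F | F | F
T | F | T | T | T | F
T | F | T | T | F | F
T | F | T | F | T | F
T | F | T | F | F | F
T | F | F | T | T | F
T | F | F | T | F | F
T | F | F | F | T | F
T | F | F | F | F | F
F | T | T | T | T | F
F | T | T | T | F | F
F | T | T | F | T | F
F | T | T | F | F | F
F | T | F | T | T | F
F | T | F | T | F | F
F | T | F | F | T | F
F | T | F | F | F | F
F | F | T | T | T | F
F | F | T | T | F | F
F | F | T | F | T | F
F | F | T | F | F | F
F | F | F | T | T | F
F | F | F | T | F | F
F | F | F | F | T | F
F | F | F | F | F | F
Every row is F, so the formula is a contradiction.

contradiction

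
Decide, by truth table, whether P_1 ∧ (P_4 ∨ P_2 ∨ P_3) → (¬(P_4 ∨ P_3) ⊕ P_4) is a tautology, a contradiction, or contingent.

contingent

 P_1    P_2    P_3    P_4   |  (P_2 ∨ P_3)  (P_4 ∨ (P_2 ∨ P_3))  (P_1 ∧ (P_4 ∨ (P_2 ∨ P_3)))  (P_4 ∨ P_3)  ¬(P_4 ∨ P_3)  (¬(P_4 ∨ P_3) ⊕ P_4)    φ  
 True   True   True   True  |      True             True                     True                 True        False              True           True
 True   True   True  False  |      True             True                     True                 True        False             False          False
 True   True  False   True  |      True             True                     True                 True        False              True           True
 True   True  False  False  |      True             True                     True                False         True              True           True
 True  False   True   True  |      True             True                     True                 True        False              True           True
 True  False   True  False  |      True             True                     True                 True        False             False          False
 True  False  False   True  |     False             True                     True                 True        False              True           True
 True  False  False  False  |     False            False                    False                False         True              True           True
False   True   True   True  |      True             True                    False                 True        False              True           True
False   True   True  False  |      True             True                    False                 True        False             False           True
False   True  False   True  |      True             True                    False                 True        False              True           True
False   True  False  False  |      True             True                    False                False         True              True           True
False  False   True   True  |      True             True                    False                 True        False              True           True
False  False   True  False  |      True             True                    False                 True        False             False           True
False  False  False   True  |     False             True                    False                 True        False              True           True
False  False  False  False  |     False            False                    False                False         True              True           True
14 of 16 rows are True, so the formula is contingent.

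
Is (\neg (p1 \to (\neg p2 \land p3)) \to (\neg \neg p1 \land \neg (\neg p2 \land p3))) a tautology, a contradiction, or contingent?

p1 | p2 | p3 | \neg p2 | (\neg p2 \land p3) | (p1 \to (\neg p2 \land p3)) | \neg p1 | \neg \neg p1 | \neg (\neg p2 \land p3) | φ
-- | -- | -- | ------- | ------------------ | --------------------------- | ------- | ------------ | ----------------------- | -
F  | F  | F  |    T    |         F          |              T              |    T    |      F       |            T            | T
F  | F  | T  |    T    |         T          |              T              |    T    |      F       |            F            | T
F  | T  | F  |    F    |         F          |              T              |    T    |      F       |            T            | T
F  | T  | T  |    F    |         F          |              T              |    T    |      F       |            T            | T
T  | F  | F  |    T    |         F          |              F              |    F    |      T       |            T            | T
T  | F  | T  |    T    |         T          |              T              |    F    |      T       |            F            | T
T  | T  | F  |    F    |         F          |              F              |    F    |      T       |            T            | T
T  | T  | T  |    F    |         F          |              F              |    F    |      T       |            T            | T
Every row is T, so the formula is a tautology.

tautology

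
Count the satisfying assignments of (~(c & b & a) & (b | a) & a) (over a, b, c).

a  b  c     (c & b & a)  ~(c & b & a)  (b | a)  (~(c & b & a) & (b | a) & a)
F  F  F          F            T           F                  F              
F  F  T          F            T           F                  F              
F  T  F          F            T           T                  F              
F  T  T          F            T           T                  F              
T  F  F          F            T           T                  T              
T  F  T          F            T           T                  T              
T  T  F          F            T           T                  T              
T  T  T          T            F           T                  F              
The formula is true on 3 of the 8 rows.

3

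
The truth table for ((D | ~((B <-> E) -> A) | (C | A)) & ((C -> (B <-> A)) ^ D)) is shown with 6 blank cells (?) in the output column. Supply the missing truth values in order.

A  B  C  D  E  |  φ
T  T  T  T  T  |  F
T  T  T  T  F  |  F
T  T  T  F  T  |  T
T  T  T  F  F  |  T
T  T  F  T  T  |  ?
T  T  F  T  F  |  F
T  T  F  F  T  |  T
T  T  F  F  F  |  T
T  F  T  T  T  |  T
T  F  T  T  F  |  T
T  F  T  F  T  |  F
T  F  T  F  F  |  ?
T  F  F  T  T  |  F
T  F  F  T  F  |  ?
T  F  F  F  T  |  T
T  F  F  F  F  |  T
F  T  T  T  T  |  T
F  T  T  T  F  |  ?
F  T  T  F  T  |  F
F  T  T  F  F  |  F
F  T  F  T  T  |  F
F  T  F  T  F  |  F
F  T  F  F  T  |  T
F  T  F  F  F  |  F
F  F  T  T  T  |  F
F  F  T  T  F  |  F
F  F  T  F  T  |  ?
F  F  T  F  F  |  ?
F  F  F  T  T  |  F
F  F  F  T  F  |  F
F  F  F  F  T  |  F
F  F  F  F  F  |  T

Row A=T, B=T, C=F, D=T, E=T: (D | ~((B <-> E) -> A) | (C | A)) = T, ((C -> (B <-> A)) ^ D) = F, so the formula = F.
Row A=T, B=F, C=T, D=F, E=F: (D | ~((B <-> E) -> A) | (C | A)) = T, ((C -> (B <-> A)) ^ D) = F, so the formula = F.
Row A=T, B=F, C=F, D=T, E=F: (D | ~((B <-> E) -> A) | (C | A)) = T, ((C -> (B <-> A)) ^ D) = F, so the formula = F.
Row A=F, B=T, C=T, D=T, E=F: (D | ~((B <-> E) -> A) | (C | A)) = T, ((C -> (B <-> A)) ^ D) = T, so the formula = T.
Row A=F, B=F, C=T, D=F, E=T: (D | ~((B <-> E) -> A) | (C | A)) = T, ((C -> (B <-> A)) ^ D) = T, so the formula = T.
Row A=F, B=F, C=T, D=F, E=F: (D | ~((B <-> E) -> A) | (C | A)) = T, ((C -> (B <-> A)) ^ D) = T, so the formula = T.

F, F, F, T, T, T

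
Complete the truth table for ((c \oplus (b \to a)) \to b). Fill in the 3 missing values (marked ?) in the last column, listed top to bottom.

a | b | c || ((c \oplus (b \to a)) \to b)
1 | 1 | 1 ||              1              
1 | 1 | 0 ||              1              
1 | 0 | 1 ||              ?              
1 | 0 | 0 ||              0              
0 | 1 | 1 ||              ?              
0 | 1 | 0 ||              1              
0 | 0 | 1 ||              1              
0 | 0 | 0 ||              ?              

1, 1, 0

Row a=1, b=0, c=1: (c \oplus (b \to a)) = 0, so ((c \oplus (b \to a)) \to b) = 1.
Row a=0, b=1, c=1: (c \oplus (b \to a)) = 1, so ((c \oplus (b \to a)) \to b) = 1.
Row a=0, b=0, c=0: (c \oplus (b \to a)) = 1, so ((c \oplus (b \to a)) \to b) = 0.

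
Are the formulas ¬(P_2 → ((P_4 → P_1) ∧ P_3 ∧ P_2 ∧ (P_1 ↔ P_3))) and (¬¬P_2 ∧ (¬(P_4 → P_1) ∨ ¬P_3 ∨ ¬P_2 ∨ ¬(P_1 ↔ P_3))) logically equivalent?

P_1 | P_2 | P_3 | P_4 | φ | ψ
--- | --- | --- | --- | - | -
 1  |  1  |  1  |  1  | 0 | 0
 1  |  1  |  1  |  0  | 0 | 0
 1  |  1  |  0  |  1  | 1 | 1
 1  |  1  |  0  |  0  | 1 | 1
 1  |  0  |  1  |  1  | 0 | 0
 1  |  0  |  1  |  0  | 0 | 0
 1  |  0  |  0  |  1  | 0 | 0
 1  |  0  |  0  |  0  | 0 | 0
 0  |  1  |  1  |  1  | 1 | 1
 0  |  1  |  1  |  0  | 1 | 1
 0  |  1  |  0  |  1  | 1 | 1
 0  |  1  |  0  |  0  | 1 | 1
 0  |  0  |  1  |  1  | 0 | 0
 0  |  0  |  1  |  0  | 0 | 0
 0  |  0  |  0  |  1  | 0 | 0
 0  |  0  |  0  |  0  | 0 | 0
The columns for φ and ψ agree on every row, so they are logically equivalent.

equivalent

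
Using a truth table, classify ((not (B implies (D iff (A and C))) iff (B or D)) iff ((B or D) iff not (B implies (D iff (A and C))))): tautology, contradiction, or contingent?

A  B  C  D  |  (A and C)  (D iff (A and C))  (B or D)  φ
1  1  1  1  |      1              1             1      1
1  1  1  0  |      1              0             1      1
1  1  0  1  |      0              0             1      1
1  1  0  0  |      0              1             1      1
1  0  1  1  |      1              1             1      1
1  0  1  0  |      1              0             0      1
1  0  0  1  |      0              0             1      1
1  0  0  0  |      0              1             0      1
0  1  1  1  |      0              0             1      1
0  1  1  0  |      0              1             1      1
0  1  0  1  |      0              0             1      1
0  1  0  0  |      0              1             1      1
0  0  1  1  |      0              0             1      1
0  0  1  0  |      0              1             0      1
0  0  0  1  |      0              0             1      1
0  0  0  0  |      0              1             0      1
Every row is 1, so the formula is a tautology.

tautology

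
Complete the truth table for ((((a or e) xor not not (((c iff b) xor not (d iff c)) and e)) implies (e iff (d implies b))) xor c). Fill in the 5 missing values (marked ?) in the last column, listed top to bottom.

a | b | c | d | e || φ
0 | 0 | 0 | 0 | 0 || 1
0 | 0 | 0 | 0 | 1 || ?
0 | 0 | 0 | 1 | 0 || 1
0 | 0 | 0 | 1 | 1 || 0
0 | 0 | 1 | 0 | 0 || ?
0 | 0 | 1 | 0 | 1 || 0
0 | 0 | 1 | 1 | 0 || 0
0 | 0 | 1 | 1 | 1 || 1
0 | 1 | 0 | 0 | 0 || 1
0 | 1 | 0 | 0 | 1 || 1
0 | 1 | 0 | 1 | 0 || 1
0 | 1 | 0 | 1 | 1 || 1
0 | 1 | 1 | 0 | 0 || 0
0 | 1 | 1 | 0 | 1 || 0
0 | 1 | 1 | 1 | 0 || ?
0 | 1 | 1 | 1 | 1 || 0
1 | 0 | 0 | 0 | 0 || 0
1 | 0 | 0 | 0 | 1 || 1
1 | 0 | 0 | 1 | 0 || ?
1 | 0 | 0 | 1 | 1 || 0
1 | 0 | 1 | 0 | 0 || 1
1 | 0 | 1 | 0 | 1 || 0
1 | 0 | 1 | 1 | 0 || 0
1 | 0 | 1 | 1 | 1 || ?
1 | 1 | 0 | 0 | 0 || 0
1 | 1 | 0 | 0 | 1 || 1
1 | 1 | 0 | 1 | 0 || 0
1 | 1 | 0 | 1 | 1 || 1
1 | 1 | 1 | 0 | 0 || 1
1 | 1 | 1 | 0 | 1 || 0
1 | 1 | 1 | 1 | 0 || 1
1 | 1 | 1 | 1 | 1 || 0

1, 0, 0, 1, 1

Row a=0, b=0, c=0, d=0, e=1: (((a or e) xor not not (((c iff b) xor not (d iff c)) and e)) implies (e iff (d implies b))) = 1, so the formula = 1.
Row a=0, b=0, c=1, d=0, e=0: (((a or e) xor not not (((c iff b) xor not (d iff c)) and e)) implies (e iff (d implies b))) = 1, so the formula = 0.
Row a=0, b=1, c=1, d=1, e=0: (((a or e) xor not not (((c iff b) xor not (d iff c)) and e)) implies (e iff (d implies b))) = 1, so the formula = 0.
Row a=1, b=0, c=0, d=1, e=0: (((a or e) xor not not (((c iff b) xor not (d iff c)) and e)) implies (e iff (d implies b))) = 1, so the formula = 1.
Row a=1, b=0, c=1, d=1, e=1: (((a or e) xor not not (((c iff b) xor not (d iff c)) and e)) implies (e iff (d implies b))) = 0, so the formula = 1.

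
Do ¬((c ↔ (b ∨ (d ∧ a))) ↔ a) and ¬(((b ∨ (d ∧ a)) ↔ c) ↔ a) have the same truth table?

a | b | c | d | φ | ψ
- | - | - | - | - | -
F | F | F | F | T | T
F | F | F | T | T | T
F | F | T | F | F | F
F | F | T | T | F | F
F | T | F | F | F | F
F | T | F | T | F | F
F | T | T | F | T | T
F | T | T | T | T | T
T | F | F | F | F | F
T | F | F | T | T | T
T | F | T | F | T | T
T | F | T | T | F | F
T | T | F | F | T | T
T | T | F | T | T | T
T | T | T | F | F | F
T | T | T | T | F | F
The columns for φ and ψ agree on every row, so they are logically equivalent.

equivalent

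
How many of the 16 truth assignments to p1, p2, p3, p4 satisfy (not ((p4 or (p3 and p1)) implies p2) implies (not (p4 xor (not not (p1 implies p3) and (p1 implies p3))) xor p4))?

12

p1 | p2 | p3 | p4 || φ
T  | T  | T  | T  || T
T  | T  | T  | F  || T
T  | T  | F  | T  || T
T  | T  | F  | F  || T
T  | F  | T  | T  || F
T  | F  | T  | F  || F
T  | F  | F  | T  || T
T  | F  | F  | F  || T
F  | T  | T  | T  || T
F  | T  | T  | F  || T
F  | T  | F  | T  || T
F  | T  | F  | F  || T
F  | F  | T  | T  || F
F  | F  | T  | F  || T
F  | F  | F  | T  || F
F  | F  | F  | F  || T
The formula is true on 12 of the 16 rows.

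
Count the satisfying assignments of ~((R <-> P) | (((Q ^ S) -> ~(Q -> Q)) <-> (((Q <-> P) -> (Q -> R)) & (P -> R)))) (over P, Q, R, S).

4

P  Q  R  S  |  (R <-> P)  (Q ^ S)  (Q -> Q)  ~(Q -> Q)  ((Q ^ S) -> ~(Q -> Q))  (Q <-> P)  (Q -> R)  ((Q <-> P) -> (Q -> R))  (P -> R)  φ
1  1  1  1  |      1         0        1          0                1                 1         1                 1                1      0
1  1  1  0  |      1         1        1          0                0                 1         1                 1                1      0
1  1  0  1  |      0         0        1          0                1                 1         0                 0                0      1
1  1  0  0  |      0         1        1          0                0                 1         0                 0                0      0
1  0  1  1  |      1         1        1          0                0                 0         1                 1                1      0
1  0  1  0  |      1         0        1          0                1                 0         1                 1                1      0
1  0  0  1  |      0         1        1          0                0                 0         1                 1                0      0
1  0  0  0  |      0         0        1          0                1                 0         1                 1                0      1
0  1  1  1  |      0         0        1          0                1                 0         1                 1                1      0
0  1  1  0  |      0         1        1          0                0                 0         1                 1                1      1
0  1  0  1  |      1         0        1          0                1                 0         0                 1                1      0
0  1  0  0  |      1         1        1          0                0                 0         0                 1                1      0
0  0  1  1  |      0         1        1          0                0                 1         1                 1                1      1
0  0  1  0  |      0         0        1          0                1                 1         1                 1                1      0
0  0  0  1  |      1         1        1          0                0                 1         1                 1                1      0
0  0  0  0  |      1         0        1          0                1                 1         1                 1                1      0
The formula is true on 4 of the 16 rows.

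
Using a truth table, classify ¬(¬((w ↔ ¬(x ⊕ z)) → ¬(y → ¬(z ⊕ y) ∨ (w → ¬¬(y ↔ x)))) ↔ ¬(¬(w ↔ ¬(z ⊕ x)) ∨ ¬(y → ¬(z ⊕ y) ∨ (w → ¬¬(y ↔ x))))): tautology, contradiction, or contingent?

contradiction

  x      y      z      w    |  (x ⊕ z)  ¬(x ⊕ z)  (w ↔ ¬(x ⊕ z))  (z ⊕ y)  ¬(z ⊕ y)  (y ↔ x)  ¬(y ↔ x)  ¬¬(y ↔ x)  (w → ¬¬(y ↔ x))  (¬(z ⊕ y) ∨ (w → ¬¬(y ↔ x)))  (z ⊕ x)  ¬(z ⊕ x)  (w ↔ ¬(z ⊕ x))  ¬(w ↔ ¬(z ⊕ x))    φ  
False  False  False  False  |   False     True        False        False     True      True    False       True          True                   True               False     True        False             True       False
False  False  False   True  |   False     True         True        False     True      True    False       True          True                   True               False     True         True            False       False
False  False   True  False  |    True    False         True         True    False      True    False       True          True                   True                True    False         True            False       False
False  False   True   True  |    True    False        False         True    False      True    False       True          True                   True                True    False        False             True       False
False   True  False  False  |   False     True        False         True    False     False     True      False          True                   True               False     True        False             True       False
False   True  False   True  |   False     True         True         True    False     False     True      False         False                  False               False     True         True            False       False
False   True   True  False  |    True    False         True        False     True     False     True      False          True                   True                True    False         True            False       False
False   True   True   True  |    True    False        False        False     True     False     True      False         False                   True                True    False        False             True       False
 True  False  False  False  |    True    False         True        False     True     False     True      False          True                   True                True    False         True            False       False
 True  False  False   True  |    True    False        False        False     True     False     True      False         False                   True                True    False        False             True       False
 True  False   True  False  |   False     True        False         True    False     False     True      False          True                   True               False     True        False             True       False
 True  False   True   True  |   False     True         True         True    False     False     True      False         False                  False               False     True         True            False       False
 True   True  False  False  |    True    False         True         True    False      True    False       True          True                   True                True    False         True            False       False
 True   True  False   True  |    True    False        False         True    False      True    False       True          True                   True                True    False        False             True       False
 True   True   True  False  |   False     True        False        False     True      True    False       True          True                   True               False     True        False             True       False
 True   True   True   True  |   False     True         True        False     True      True    False       True          True                   True               False     True         True            False       False
Every row is False, so the formula is a contradiction.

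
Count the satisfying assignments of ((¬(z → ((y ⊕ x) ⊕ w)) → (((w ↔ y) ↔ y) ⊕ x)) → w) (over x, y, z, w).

x | y | z | w || (y ⊕ x) | ((y ⊕ x) ⊕ w) | (z → ((y ⊕ x) ⊕ w)) | ¬(z → ((y ⊕ x) ⊕ w)) | (w ↔ y) | ((w ↔ y) ↔ y) | (((w ↔ y) ↔ y) ⊕ x) | φ
F | F | F | F ||    F    |       F       |          T          |          F           |    T    |       F       |          F          | F
F | F | F | T ||    F    |       T       |          T          |          F           |    F    |       T       |          T          | T
F | F | T | F ||    F    |       F       |          F          |          T           |    T    |       F       |          F          | T
F | F | T | T ||    F    |       T       |          T          |          F           |    F    |       T       |          T          | T
F | T | F | F ||    T    |       T       |          T          |          F           |    F    |       F       |          F          | F
F | T | F | T ||    T    |       F       |          T          |          F           |    T    |       T       |          T          | T
F | T | T | F ||    T    |       T       |          T          |          F           |    F    |       F       |          F          | F
F | T | T | T ||    T    |       F       |          F          |          T           |    T    |       T       |          T          | T
T | F | F | F ||    T    |       T       |          T          |          F           |    T    |       F       |          T          | F
T | F | F | T ||    T    |       F       |          T          |          F           |    F    |       T       |          F          | T
T | F | T | F ||    T    |       T       |          T          |          F           |    T    |       F       |          T          | F
T | F | T | T ||    T    |       F       |          F          |          T           |    F    |       T       |          F          | T
T | T | F | F ||    F    |       F       |          T          |          F           |    F    |       F       |          T          | F
T | T | F | T ||    F    |       T       |          T          |          F           |    T    |       T       |          F          | T
T | T | T | F ||    F    |       F       |          F          |          T           |    F    |       F       |          T          | F
T | T | T | T ||    F    |       T       |          T          |          F           |    T    |       T       |          F          | T
The formula is true on 9 of the 16 rows.

9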